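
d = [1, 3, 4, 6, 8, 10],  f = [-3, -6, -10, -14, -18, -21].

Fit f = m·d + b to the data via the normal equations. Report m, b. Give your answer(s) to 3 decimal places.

m = -2.078, b = -0.916

Setting ∂/∂m … = 0 gives: 226·m + 32·b = -499;  32·m + 6·b = -72.
Determinant 226·6 − 32² = 332.
m = ((-499)·6 − 32·(-72))/332 = -345/166; b = (226·(-72) − 32·(-499))/332 = -76/83.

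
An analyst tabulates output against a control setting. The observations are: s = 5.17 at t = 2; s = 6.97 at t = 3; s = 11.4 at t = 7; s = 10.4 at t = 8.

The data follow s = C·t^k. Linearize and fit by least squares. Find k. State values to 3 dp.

k = 0.538

Taking logs, ln s = k·ln t + ln C, so regress ln s on ln t.
XᵀX = [[9.7980, 5.8171]; [5.8171, 4]], rhs = [12.8771, 8.3599]ᵀ  (here Σln t = 5.8171, Σ(ln t)² = 9.7980, Σln s = 8.3599, Σln t·ln s = 12.8771).
Δ = 9.7980·4 − (5.8171)² = 5.3534; k = (12.8771·4 − 5.8171·8.3599)/5.3534 = 0.53756, ln C = (9.7980·8.3599 − 5.8171·12.8771)/5.3534 = 1.30821.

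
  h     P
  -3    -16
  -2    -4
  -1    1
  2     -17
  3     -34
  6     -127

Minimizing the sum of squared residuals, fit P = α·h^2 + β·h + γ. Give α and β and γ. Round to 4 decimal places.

Normal-equation sums: Σh^2·h^2 = 1491, Σh^2·h = 215, Σh^2 = 63, Σh·h = 63, Σh = 5, Σ1 = 6.
Moment sums: Σh^2·P = -5105, Σh·P = -843, ΣP = -197.
Inverting the 3×3 Gram matrix, [α, β, γ]ᵀ = [-68337/22396, -69661/22396, 20127/11198]ᵀ.

α = -3.0513, β = -3.1104, γ = 1.7974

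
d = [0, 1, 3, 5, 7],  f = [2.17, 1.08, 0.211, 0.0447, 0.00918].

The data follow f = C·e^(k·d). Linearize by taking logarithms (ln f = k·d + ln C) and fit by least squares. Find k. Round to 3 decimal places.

With ln fᵢ as the transformed response and dᵢ as the regressor:
XᵀX = [[84.0000, 16.0000]; [16.0000, 5]], rhs = [-52.9647, -8.5027]ᵀ  (here Σd = 16.0000, Σ(d)² = 84.0000, Σln f = -8.5027, Σd·ln f = -52.9647).
Solving (det = 164.0000): k = -0.78524, ln C = 0.81224.

k = -0.785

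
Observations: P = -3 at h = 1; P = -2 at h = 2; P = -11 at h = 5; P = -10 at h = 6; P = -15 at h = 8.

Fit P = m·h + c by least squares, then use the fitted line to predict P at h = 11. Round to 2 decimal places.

P̂ = -20.45

The normal equations are: 130·m + 22·c = -242;  22·m + 5·c = -41.
det = 130·5 − 22² = 166.
m = ((-242)·5 − 22·(-41))/166 = -154/83; c = (130·(-41) − 22·(-242))/166 = -3/83.
At h = 11: P̂ = (-154/83)·(11) + (-3/83)·(1) = -1697/83.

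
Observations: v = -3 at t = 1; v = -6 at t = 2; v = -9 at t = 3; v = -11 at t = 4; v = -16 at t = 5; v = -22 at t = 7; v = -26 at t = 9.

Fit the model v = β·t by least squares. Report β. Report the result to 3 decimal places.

The normal equations are: 185·β = -554.
β = (-554)/185 = -2.99459.

β = -2.995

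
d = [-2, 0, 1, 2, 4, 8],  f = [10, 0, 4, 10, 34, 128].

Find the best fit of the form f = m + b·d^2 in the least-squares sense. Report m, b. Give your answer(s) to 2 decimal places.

m = 1.67, b = 1.98

Setting ∂/∂m … = 0 gives: 6·m + 89·b = 186;  89·m + 4385·b = 8820.
det = 6·4385 − 89² = 18389.
m = (186·4385 − 89·8820)/18389 = 30630/18389; b = (6·8820 − 89·186)/18389 = 36366/18389.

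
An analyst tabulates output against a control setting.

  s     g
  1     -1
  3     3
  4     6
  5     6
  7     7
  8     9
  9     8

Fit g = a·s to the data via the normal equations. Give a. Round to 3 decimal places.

With design matrix M, MᵀM = [[245]] and Mᵀg = [255]ᵀ.
a = 255/245 = 1.04082.

a = 1.041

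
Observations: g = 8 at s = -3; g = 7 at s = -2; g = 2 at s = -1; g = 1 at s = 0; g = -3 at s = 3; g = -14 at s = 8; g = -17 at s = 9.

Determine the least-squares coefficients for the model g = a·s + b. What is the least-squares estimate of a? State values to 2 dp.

With design matrix M, MᵀM = [[168, 14]; [14, 7]] and Mᵀg = [-314, -16]ᵀ.
Eliminating b: 7·(row 1) − 14·(row 2) gives 980·a = 7·(-314) − 14·(-16) = -1974, so a = -141/70.
Then b = ((-16) − 14·(-141/70))/7 = 61/35.

a = -2.01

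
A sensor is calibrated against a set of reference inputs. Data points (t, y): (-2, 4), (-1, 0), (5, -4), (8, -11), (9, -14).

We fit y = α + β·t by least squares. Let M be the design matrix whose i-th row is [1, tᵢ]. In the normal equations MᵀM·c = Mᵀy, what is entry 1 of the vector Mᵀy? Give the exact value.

-25

Entry 1 ↔ basis 1, so (Mᵀy)_{1} = Σᵢ yᵢ = (1)·(4) + (1)·(0) + (1)·(-4) + (1)·(-11) + (1)·(-14) = -25.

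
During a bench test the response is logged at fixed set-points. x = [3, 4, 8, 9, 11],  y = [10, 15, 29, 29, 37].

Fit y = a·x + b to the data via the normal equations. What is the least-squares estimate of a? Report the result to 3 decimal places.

Compute the Gram sums: Σx·x = 291, Σx = 35, Σ1 = 5.
Right-hand side: Σx·y = 990, Σy = 120.
Δ = 291·5 − 35² = 230.
a = (990·5 − 35·120)/230 = 75/23; b = (291·120 − 35·990)/230 = 27/23.

a = 3.261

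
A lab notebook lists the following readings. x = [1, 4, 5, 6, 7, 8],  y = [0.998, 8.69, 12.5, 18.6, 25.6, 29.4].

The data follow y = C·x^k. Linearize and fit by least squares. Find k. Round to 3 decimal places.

k = 1.639

With ln yᵢ as the transformed response and ln xᵢ as the regressor:
Σln x = 8.8128, Σ(ln x)² = 15.8331, Σln y = 14.2326, Σln x·ln y = 25.6404.
Normal system: [[15.8331, 8.8128]; [8.8128, 6]]·[k, ln C]ᵀ = [25.6404, 14.2326]ᵀ.
Δ = 15.8331·6 − (8.8128)² = 17.3327; k = (25.6404·6 − 8.8128·14.2326)/17.3327 = 1.63923, ln C = (15.8331·14.2326 − 8.8128·25.6404)/17.3327 = -0.03560.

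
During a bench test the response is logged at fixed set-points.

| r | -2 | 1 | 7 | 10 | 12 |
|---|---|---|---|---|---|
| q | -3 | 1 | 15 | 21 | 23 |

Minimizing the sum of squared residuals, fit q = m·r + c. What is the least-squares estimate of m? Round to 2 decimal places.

m = 1.97

Entries of XᵀX: Σr·r = 298, Σr = 28, Σ1 = 5.
Moment sums: Σr·q = 598, Σq = 57.
Determinant 298·5 − 28² = 706.
m = (598·5 − 28·57)/706 = 697/353; c = (298·57 − 28·598)/706 = 121/353.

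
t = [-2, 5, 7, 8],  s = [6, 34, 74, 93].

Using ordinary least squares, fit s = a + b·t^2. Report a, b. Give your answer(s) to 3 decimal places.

Setting ∂/∂a … = 0 gives: 4·a + 142·b = 207;  142·a + 7138·b = 10452.
(Σ1 = 4, Σt^2 = 142, Σt^2·t^2 = 7138, Σs = 207, Σt^2·s = 10452.)
Determinant 4·7138 − 142² = 8388.
a = (207·7138 − 142·10452)/8388 = -1103/1398; b = (4·10452 − 142·207)/8388 = 2069/1398.

a = -0.789, b = 1.480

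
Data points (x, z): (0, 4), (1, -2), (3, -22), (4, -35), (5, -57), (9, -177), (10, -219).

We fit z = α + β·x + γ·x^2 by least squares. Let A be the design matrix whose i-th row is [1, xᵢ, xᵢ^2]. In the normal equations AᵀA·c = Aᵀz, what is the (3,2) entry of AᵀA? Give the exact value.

1946

Row 3 ↔ basis x^2, column 2 ↔ basis x, so (AᵀA)_{3,2} = Σᵢ (x^2)·(x) = (0)·(0) + (1)·(1) + (9)·(3) + (16)·(4) + (25)·(5) + (81)·(9) + (100)·(10) = 1946.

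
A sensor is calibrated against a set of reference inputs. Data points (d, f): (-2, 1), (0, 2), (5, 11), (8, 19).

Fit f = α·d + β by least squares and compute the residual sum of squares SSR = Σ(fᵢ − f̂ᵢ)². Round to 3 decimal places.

Sums needed: Σd·d = 93, Σd = 11, Σ1 = 4.
Moment sums: Σd·f = 205, Σf = 33.
MᵀM·[α, β]ᵀ = Mᵀf becomes [[93, 11]; [11, 4]]·[α, β]ᵀ = [205, 33]ᵀ.
Δ = 93·4 − 11² = 251.
α = (205·4 − 11·33)/251 = 457/251; β = (93·33 − 11·205)/251 = 814/251.
Residuals: 351/251, -312/251, -338/251, 299/251; SSR = 1690/251.

SSR = 6.733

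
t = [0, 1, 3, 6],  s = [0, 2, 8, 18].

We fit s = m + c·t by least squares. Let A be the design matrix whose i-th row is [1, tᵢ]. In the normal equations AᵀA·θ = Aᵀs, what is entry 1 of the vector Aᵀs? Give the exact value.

28

Entry 1 ↔ basis 1, so (Aᵀs)_{1} = Σᵢ sᵢ = (1)·(0) + (1)·(2) + (1)·(8) + (1)·(18) = 28.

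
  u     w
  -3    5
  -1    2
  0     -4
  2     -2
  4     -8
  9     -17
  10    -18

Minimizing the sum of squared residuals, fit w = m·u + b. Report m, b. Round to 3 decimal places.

m = -1.757, b = -0.730

The normal equations are: 211·m + 21·b = -386;  21·m + 7·b = -42.
det = 211·7 − 21² = 1036.
m = ((-386)·7 − 21·(-42))/1036 = -65/37; b = (211·(-42) − 21·(-386))/1036 = -27/37.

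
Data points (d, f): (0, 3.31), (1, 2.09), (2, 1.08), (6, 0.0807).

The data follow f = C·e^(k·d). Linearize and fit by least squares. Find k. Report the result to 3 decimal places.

Linearized form: ln f = k·d + ln C. From the 4 transformed points,
Over the data: Σd = 9.0000, Σ(d)² = 41.0000, Σln f = -0.5059, Σd·ln f = -14.2110.
Normal system: [[41.0000, 9.0000]; [9.0000, 4]]·[k, ln C]ᵀ = [-14.2110, -0.5059]ᵀ.
Δ = 41.0000·4 − (9.0000)² = 83.0000; k = (-14.2110·4 − 9.0000·-0.5059)/83.0000 = -0.63001, ln C = (41.0000·-0.5059 − 9.0000·-14.2110)/83.0000 = 1.29103.

k = -0.630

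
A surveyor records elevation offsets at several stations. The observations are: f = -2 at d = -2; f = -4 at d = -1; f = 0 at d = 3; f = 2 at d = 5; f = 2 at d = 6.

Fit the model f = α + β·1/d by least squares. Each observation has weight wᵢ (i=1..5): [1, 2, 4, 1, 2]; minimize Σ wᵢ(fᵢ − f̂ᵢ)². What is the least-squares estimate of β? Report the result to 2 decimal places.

Compute the Gram sums: Σwᵢ·1 = 10, Σwᵢ·1/d = -19/30, Σwᵢ·1/d·1/d = 279/100.
Moment sums: Σwᵢ·f = -4, Σwᵢ·1/d·f = 151/15.
MᵀWM·[α, β]ᵀ = MᵀWf becomes [[10, -19/30]; [-19/30, 279/100]]·[α, β]ᵀ = [-4, 151/15]ᵀ.
Δ = 10·(279/100) − (-19/30)² = 24749/900.
α = ((-4)·(279/100) − (-19/30)·(151/15))/(24749/900) = -4306/24749; β = (10·(151/15) − (-19/30)·(-4))/(24749/900) = 88320/24749.

β = 3.57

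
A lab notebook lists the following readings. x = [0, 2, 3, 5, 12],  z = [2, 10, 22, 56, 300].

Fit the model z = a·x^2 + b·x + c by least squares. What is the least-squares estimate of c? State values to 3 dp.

c = 1.520

Setting ∂/∂a … = 0 gives: 21458·a + 1888·b + 182·c = 44838;  1888·a + 182·b + 22·c = 3966;  182·a + 22·b + 5·c = 390.
(Σx^2·x^2 = 21458, Σx^2·x = 1888, Σx^2 = 182, Σx·x = 182, Σx = 22, Σ1 = 5, Σx^2·z = 44838, Σx·z = 3966, Σz = 390.)
Solving the 3×3 system (Gaussian elimination) gives a = 22847/11359, b = 8433/11359, c = 17266/11359.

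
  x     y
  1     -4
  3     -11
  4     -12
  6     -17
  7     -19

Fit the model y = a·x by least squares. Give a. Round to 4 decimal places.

a = -2.8829

Forming MᵀM = [[111]] and Mᵀy = [-320]ᵀ gives MᵀM·[a]ᵀ = Mᵀy.
a = (-320)/111 = -2.88288.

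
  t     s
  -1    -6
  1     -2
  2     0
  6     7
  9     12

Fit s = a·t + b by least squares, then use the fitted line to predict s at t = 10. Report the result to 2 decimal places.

ŝ = 14.00

Compute the Gram sums: Σt·t = 123, Σt = 17, Σ1 = 5.
And Σt·s = 154, Σs = 11.
So MᵀM·[a, b]ᵀ = Mᵀs: [[123, 17]; [17, 5]]·[a, b]ᵀ = [154, 11]ᵀ.
Eliminating b: 5·(row 1) − 17·(row 2) gives 326·a = 5·154 − 17·11 = 583, so a = 583/326.
Then b = (11 − 17·(583/326))/5 = -1265/326.
At t = 10: ŝ = (583/326)·(10) + (-1265/326)·(1) = 4565/326.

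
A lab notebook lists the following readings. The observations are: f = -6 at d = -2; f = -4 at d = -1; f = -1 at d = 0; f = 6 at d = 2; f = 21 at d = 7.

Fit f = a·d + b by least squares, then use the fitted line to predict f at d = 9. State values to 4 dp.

f̂ = 27.1220

Setting ∂/∂a … = 0 gives: 58·a + 6·b = 175;  6·a + 5·b = 16.
Determinant 58·5 − 6² = 254.
a = (175·5 − 6·16)/254 = 779/254; b = (58·16 − 6·175)/254 = -61/127.
At d = 9: f̂ = (779/254)·(9) + (-61/127)·(1) = 6889/254.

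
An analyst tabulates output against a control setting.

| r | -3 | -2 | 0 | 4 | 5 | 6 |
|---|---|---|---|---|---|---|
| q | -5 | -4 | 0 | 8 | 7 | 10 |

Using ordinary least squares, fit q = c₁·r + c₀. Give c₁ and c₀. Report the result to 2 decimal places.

c₁ = 1.68, c₀ = -0.14

Entries of XᵀX: Σr·r = 90, Σr = 10, Σ1 = 6.
And Σr·q = 150, Σq = 16.
XᵀX·[c₁, c₀]ᵀ = Xᵀq becomes [[90, 10]; [10, 6]]·[c₁, c₀]ᵀ = [150, 16]ᵀ.
det = 90·6 − 10² = 440.
c₁ = (150·6 − 10·16)/440 = 37/22; c₀ = (90·16 − 10·150)/440 = -3/22.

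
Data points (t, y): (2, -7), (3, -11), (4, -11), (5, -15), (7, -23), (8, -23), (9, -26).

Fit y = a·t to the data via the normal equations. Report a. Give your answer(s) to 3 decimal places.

Compute the Gram sums: Σt·t = 248.
For Mᵀy: Σt·y = -745.
Hence a = -745 / 248 ≈ -3.00403.

a = -3.004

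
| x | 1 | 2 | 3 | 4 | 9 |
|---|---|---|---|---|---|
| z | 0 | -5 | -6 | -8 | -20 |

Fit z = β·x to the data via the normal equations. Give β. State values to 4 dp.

From the data, Σx·x = 111.
Right-hand side: Σx·z = -240.
AᵀA·[β]ᵀ = Aᵀz becomes [[111]]·[β]ᵀ = [-240]ᵀ.
β = (-240)/111 = -2.16216.

β = -2.1622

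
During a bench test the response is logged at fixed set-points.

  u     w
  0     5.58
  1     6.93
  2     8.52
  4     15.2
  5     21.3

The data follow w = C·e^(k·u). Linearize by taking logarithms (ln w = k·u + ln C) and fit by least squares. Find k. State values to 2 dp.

k = 0.27

Let Y = ln w. Fitting Y = k·u + ln C by least squares:
Σu = 12.0000, Σ(u)² = 46.0000, Σln w = 11.5775, Σu·ln w = 32.3994.
Normal system: [[46.0000, 12.0000]; [12.0000, 5]]·[k, ln C]ᵀ = [32.3994, 11.5775]ᵀ.
Slope k = (n·Σu·ln w − Σu·Σln w)/(n·Σ(u)² − (Σu)²) = (5·32.3994 − 12.0000·11.5775)/86.0000 = 0.26823; ln C = (Σln w − k·Σu)/n = 1.67175.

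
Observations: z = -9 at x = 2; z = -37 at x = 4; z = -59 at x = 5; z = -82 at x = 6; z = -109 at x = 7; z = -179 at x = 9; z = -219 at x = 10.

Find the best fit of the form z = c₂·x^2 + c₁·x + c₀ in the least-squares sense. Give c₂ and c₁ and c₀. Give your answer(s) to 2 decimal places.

c₂ = -2.01, c₁ = -2.15, c₀ = 3.22

The normal equations are: 21155·c₂ + 2485·c₁ + 311·c₀ = -46795;  2485·c₂ + 311·c₁ + 43·c₀ = -5517;  311·c₂ + 43·c₁ + 7·c₀ = -694.
Solving the 3×3 system (Gaussian elimination) gives c₂ = -96191/47922, c₁ = -102839/47922, c₀ = 25705/7987.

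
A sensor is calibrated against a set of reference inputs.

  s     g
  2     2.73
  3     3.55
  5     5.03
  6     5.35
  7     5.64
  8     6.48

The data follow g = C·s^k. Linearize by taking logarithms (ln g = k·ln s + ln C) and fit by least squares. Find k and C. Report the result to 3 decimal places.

Linearized form: ln g = k·ln s + ln C. From the 6 transformed points,
Σln s = 9.2183, Σ(ln s)² = 15.5987, Σln g = 9.1624, Σln s·ln g = 14.9450.
Equations: 15.5987·k + 9.2183·ln C = 14.9450;  9.2183·k + 6·ln C = 9.1624.
Δ = 15.5987·6 − (9.2183)² = 8.6152; k = (14.9450·6 − 9.2183·9.1624)/8.6152 = 0.60455, ln C = (15.5987·9.1624 − 9.2183·14.9450)/8.6152 = 0.59824, so C = exp(0.59824) = 1.81892.

k = 0.605, C = 1.819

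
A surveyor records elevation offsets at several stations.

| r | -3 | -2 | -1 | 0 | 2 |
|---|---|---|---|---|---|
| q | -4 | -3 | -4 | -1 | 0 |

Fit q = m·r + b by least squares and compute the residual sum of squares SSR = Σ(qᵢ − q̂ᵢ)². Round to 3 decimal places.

SSR = 2.811

MᵀM·[m, b]ᵀ = Mᵀq reads: 18·m + (-4)·b = 22;  (-4)·m + 5·b = -12.
(Σr·r = 18, Σr = -4, Σ1 = 5, Σr·q = 22, Σq = -12.)
det = 18·5 − (-4)² = 74.
m = (22·5 − (-4)·(-12))/74 = 31/37; b = (18·(-12) − (-4)·22)/74 = -64/37.
Residuals: 9/37, 15/37, -53/37, 27/37, 2/37; SSR = 104/37.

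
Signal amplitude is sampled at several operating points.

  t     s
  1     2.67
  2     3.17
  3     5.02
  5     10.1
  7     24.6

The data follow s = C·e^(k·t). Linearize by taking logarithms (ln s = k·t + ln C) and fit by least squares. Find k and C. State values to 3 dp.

With ln sᵢ as the transformed response and tᵢ as the regressor:
Σt = 18.0000, Σ(t)² = 88.0000, Σln s = 9.2645, Σt·ln s = 42.1117.
Equations: 88.0000·k + 18.0000·ln C = 42.1117;  18.0000·k + 5·ln C = 9.2645.
Solving (det = 116.0000): k = 0.37756, ln C = 0.49368, so C = exp(0.49368) = 1.63833.

k = 0.378, C = 1.638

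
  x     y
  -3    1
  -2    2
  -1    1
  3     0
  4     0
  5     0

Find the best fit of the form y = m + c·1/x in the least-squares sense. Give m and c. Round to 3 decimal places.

m = 0.461, c = -1.174

Compute the Gram sums: Σ1 = 6, Σ1/x = -21/20, Σ1/x·1/x = 5669/3600.
And Σy = 4, Σ1/x·y = -7/3.
MᵀM·[m, c]ᵀ = Mᵀy becomes [[6, -21/20]; [-21/20, 5669/3600]]·[m, c]ᵀ = [4, -7/3]ᵀ.
Δ = 6·(5669/3600) − (-21/20)² = 2003/240.
m = (4·(5669/3600) − (-21/20)·(-7/3))/(2003/240) = 13856/30045; c = (6·(-7/3) − (-21/20)·4)/(2003/240) = -2352/2003.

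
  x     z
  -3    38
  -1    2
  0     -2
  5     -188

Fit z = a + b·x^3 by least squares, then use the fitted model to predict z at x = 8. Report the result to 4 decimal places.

Entries of MᵀM: Σ1 = 4, Σx^3 = 97, Σx^3·x^3 = 16355.
For Mᵀz: Σz = -150, Σx^3·z = -24528.
So MᵀM·[a, b]ᵀ = Mᵀz: [[4, 97]; [97, 16355]]·[a, b]ᵀ = [-150, -24528]ᵀ.
Determinant 4·16355 − 97² = 56011.
a = ((-150)·16355 − 97·(-24528))/56011 = -74034/56011; b = (4·(-24528) − 97·(-150))/56011 = -83562/56011.
At x = 8: ẑ = (-74034/56011)·(1) + (-83562/56011)·(512) = -42857778/56011.

ẑ = -765.1672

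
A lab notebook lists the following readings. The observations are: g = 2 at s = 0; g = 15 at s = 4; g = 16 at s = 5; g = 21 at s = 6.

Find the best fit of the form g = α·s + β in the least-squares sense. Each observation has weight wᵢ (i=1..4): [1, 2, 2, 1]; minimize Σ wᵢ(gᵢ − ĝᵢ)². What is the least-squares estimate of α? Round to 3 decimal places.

α = 3.000

Entries of AᵀWA: Σwᵢ·s·s = 118, Σwᵢ·s = 24, Σwᵢ·1 = 6.
Moment sums: Σwᵢ·s·g = 406, Σwᵢ·g = 85.
Eliminating β: 6·(row 1) − 24·(row 2) gives 132·α = 6·406 − 24·85 = 396, so α = 3.
Then β = (85 − 24·3)/6 = 13/6.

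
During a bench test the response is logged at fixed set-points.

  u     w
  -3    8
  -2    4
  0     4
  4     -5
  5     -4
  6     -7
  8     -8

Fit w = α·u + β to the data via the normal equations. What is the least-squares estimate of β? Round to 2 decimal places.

β = 2.62

Compute the Gram sums: Σu·u = 154, Σu = 18, Σ1 = 7.
And Σu·w = -178, Σw = -8.
det = 154·7 − 18² = 754.
α = ((-178)·7 − 18·(-8))/754 = -19/13; β = (154·(-8) − 18·(-178))/754 = 34/13.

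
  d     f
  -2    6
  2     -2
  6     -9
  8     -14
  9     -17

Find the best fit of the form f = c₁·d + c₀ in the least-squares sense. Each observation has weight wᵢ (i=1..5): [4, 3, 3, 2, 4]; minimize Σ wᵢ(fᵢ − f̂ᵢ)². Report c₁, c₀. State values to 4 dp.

Sums needed: Σwᵢ·d·d = 588, Σwᵢ·d = 68, Σwᵢ·1 = 16.
Moment sums: Σwᵢ·d·f = -1058, Σwᵢ·f = -105.
So MᵀWM·[c₁, c₀]ᵀ = MᵀWf: [[588, 68]; [68, 16]]·[c₁, c₀]ᵀ = [-1058, -105]ᵀ.
Determinant 588·16 − 68² = 4784.
c₁ = ((-1058)·16 − 68·(-105))/4784 = -2447/1196; c₀ = (588·(-105) − 68·(-1058))/4784 = 2551/1196.

c₁ = -2.0460, c₀ = 2.1329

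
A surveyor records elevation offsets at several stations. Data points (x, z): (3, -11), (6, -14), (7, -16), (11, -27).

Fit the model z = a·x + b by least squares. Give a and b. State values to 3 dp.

Entries of MᵀM: Σx·x = 215, Σx = 27, Σ1 = 4.
Right-hand side: Σx·z = -526, Σz = -68.
So MᵀM·[a, b]ᵀ = Mᵀz: [[215, 27]; [27, 4]]·[a, b]ᵀ = [-526, -68]ᵀ.
Determinant 215·4 − 27² = 131.
a = ((-526)·4 − 27·(-68))/131 = -268/131; b = (215·(-68) − 27·(-526))/131 = -418/131.

a = -2.046, b = -3.191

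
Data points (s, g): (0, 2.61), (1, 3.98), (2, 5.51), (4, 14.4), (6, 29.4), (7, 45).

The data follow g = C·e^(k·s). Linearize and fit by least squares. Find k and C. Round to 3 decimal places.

With ln gᵢ as the transformed response and sᵢ as the regressor:
Σs = 20.0000, Σ(s)² = 106.0000, Σln g = 13.9021, Σs·ln g = 62.3959.
Normal system: [[106.0000, 20.0000]; [20.0000, 6]]·[k, ln C]ᵀ = [62.3959, 13.9021]ᵀ.
Solving (det = 236.0000): k = 0.40819, ln C = 0.95636, so C = exp(0.95636) = 2.60222.

k = 0.408, C = 2.602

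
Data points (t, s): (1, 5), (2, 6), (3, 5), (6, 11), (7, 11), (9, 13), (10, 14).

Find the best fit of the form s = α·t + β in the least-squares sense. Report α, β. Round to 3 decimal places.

Normal-equation sums: Σt·t = 280, Σt = 38, Σ1 = 7.
For Aᵀs: Σt·s = 432, Σs = 65.
AᵀA·[α, β]ᵀ = Aᵀs becomes [[280, 38]; [38, 7]]·[α, β]ᵀ = [432, 65]ᵀ.
Determinant 280·7 − 38² = 516.
α = (432·7 − 38·65)/516 = 277/258; β = (280·65 − 38·432)/516 = 446/129.

α = 1.074, β = 3.457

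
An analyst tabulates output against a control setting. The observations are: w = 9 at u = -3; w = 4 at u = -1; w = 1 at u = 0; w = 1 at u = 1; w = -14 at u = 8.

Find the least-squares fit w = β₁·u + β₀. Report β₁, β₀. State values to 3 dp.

From the data, Σu·u = 75, Σu = 5, Σ1 = 5.
Moment sums: Σu·w = -142, Σw = 1.
So XᵀX·[β₁, β₀]ᵀ = Xᵀw: [[75, 5]; [5, 5]]·[β₁, β₀]ᵀ = [-142, 1]ᵀ.
det = 75·5 − 5² = 350.
β₁ = ((-142)·5 − 5·1)/350 = -143/70; β₀ = (75·1 − 5·(-142))/350 = 157/70.

β₁ = -2.043, β₀ = 2.243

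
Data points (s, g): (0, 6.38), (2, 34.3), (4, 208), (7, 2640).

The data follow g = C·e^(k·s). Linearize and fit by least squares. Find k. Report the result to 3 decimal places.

Taking logs, ln g = k·s + ln C, so regress ln g on s.
Over the data: Σs = 13.0000, Σ(s)² = 69.0000, Σln g = 18.6044, Σs·ln g = 83.5702.
Normal system: [[69.0000, 13.0000]; [13.0000, 4]]·[k, ln C]ᵀ = [83.5702, 18.6044]ᵀ.
Solving (det = 107.0000): k = 0.86377, ln C = 1.84383.

k = 0.864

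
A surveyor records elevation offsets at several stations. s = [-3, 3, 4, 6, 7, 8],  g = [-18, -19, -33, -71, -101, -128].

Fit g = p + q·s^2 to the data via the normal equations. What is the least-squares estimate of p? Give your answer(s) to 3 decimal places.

p = -0.504

Forming AᵀA = [[6, 183]; [183, 8211]] and Aᵀg = [-370, -16558]ᵀ gives AᵀA·[p, q]ᵀ = Aᵀg.
det = 6·8211 − 183² = 15777.
p = ((-370)·8211 − 183·(-16558))/15777 = -884/1753; q = (6·(-16558) − 183·(-370))/15777 = -10546/5259.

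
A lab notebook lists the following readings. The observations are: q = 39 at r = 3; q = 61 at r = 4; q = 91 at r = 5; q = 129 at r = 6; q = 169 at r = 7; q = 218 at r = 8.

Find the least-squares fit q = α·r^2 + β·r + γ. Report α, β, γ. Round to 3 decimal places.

Forming MᵀM = [[8755, 1287, 199]; [1287, 199, 33]; [199, 33, 6]] and Mᵀq = [30479, 4517, 707]ᵀ gives MᵀM·[α, β, γ]ᵀ = Mᵀq.
Solving the 3×3 system (Gaussian elimination) gives α = 25/8, β = 431/280, γ = 801/140.

α = 3.125, β = 1.539, γ = 5.721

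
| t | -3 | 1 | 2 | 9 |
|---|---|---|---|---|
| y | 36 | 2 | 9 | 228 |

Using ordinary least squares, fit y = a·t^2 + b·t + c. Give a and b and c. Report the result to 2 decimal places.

a = 3.06, b = -2.36, c = 1.39

XᵀX·[a, b, c]ᵀ = Xᵀy reads: 6659·a + 711·b + 95·c = 18830;  711·a + 95·b + 9·c = 1964;  95·a + 9·b + 4·c = 275.
(Σt^2·t^2 = 6659, Σt^2·t = 711, Σt^2 = 95, Σt·t = 95, Σt = 9, Σ1 = 4, Σt^2·y = 18830, Σt·y = 1964, Σy = 275.)
Inverting the 3×3 Gram matrix, [a, b, c]ᵀ = [9631/3148, -96377/40924, 28401/20462]ᵀ.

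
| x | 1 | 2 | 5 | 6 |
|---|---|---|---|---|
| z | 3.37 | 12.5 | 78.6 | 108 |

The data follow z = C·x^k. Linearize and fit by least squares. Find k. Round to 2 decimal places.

k = 1.95

Linearized form: ln z = k·ln x + ln C. From the 4 transformed points,
Sums: Σln x = 4.0943, Σ(ln x)² = 6.2811, Σln z = 12.7871, Σln x·ln z = 17.1641.
Normal system: [[6.2811, 4.0943]; [4.0943, 4]]·[k, ln C]ᵀ = [17.1641, 12.7871]ᵀ.
Solving (det = 8.3609): k = 1.94973, ln C = 1.20106.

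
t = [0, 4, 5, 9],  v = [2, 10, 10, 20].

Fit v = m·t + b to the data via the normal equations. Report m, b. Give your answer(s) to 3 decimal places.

Normal-equation sums: Σt·t = 122, Σt = 18, Σ1 = 4.
And Σt·v = 270, Σv = 42.
MᵀM·[m, b]ᵀ = Mᵀv becomes [[122, 18]; [18, 4]]·[m, b]ᵀ = [270, 42]ᵀ.
Eliminating b: 4·(row 1) − 18·(row 2) gives 164·m = 4·270 − 18·42 = 324, so m = 81/41.
Then b = (42 − 18·(81/41))/4 = 66/41.

m = 1.976, b = 1.610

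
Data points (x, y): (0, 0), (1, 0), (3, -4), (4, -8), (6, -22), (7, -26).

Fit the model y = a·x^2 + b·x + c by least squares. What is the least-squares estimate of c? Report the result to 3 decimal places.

c = 0.313

Compute the Gram sums: Σx^2·x^2 = 4035, Σx^2·x = 651, Σx^2 = 111, Σx·x = 111, Σx = 21, Σ1 = 6.
Right-hand side: Σx^2·y = -2230, Σx·y = -358, Σy = -60.
AᵀA·[a, b, c]ᵀ = Aᵀy becomes [[4035, 651, 111]; [651, 111, 21]; [111, 21, 6]]·[a, b, c]ᵀ = [-2230, -358, -60]ᵀ.
Inverting the 3×3 Gram matrix, [a, b, c]ᵀ = [-7/12, 41/300, 47/150]ᵀ.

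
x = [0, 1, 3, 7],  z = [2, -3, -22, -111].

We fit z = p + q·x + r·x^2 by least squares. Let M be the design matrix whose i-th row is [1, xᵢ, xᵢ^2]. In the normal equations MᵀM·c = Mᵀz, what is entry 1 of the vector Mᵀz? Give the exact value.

-134

Entry 1 ↔ basis 1, so (Mᵀz)_{1} = Σᵢ zᵢ = (1)·(2) + (1)·(-3) + (1)·(-22) + (1)·(-111) = -134.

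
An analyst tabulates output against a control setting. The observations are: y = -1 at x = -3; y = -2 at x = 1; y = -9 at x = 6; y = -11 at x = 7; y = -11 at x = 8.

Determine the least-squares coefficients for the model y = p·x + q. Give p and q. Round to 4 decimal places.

Sums needed: Σx·x = 159, Σx = 19, Σ1 = 5.
And Σx·y = -218, Σy = -34.
So AᵀA·[p, q]ᵀ = Aᵀy: [[159, 19]; [19, 5]]·[p, q]ᵀ = [-218, -34]ᵀ.
det = 159·5 − 19² = 434.
p = ((-218)·5 − 19·(-34))/434 = -222/217; q = (159·(-34) − 19·(-218))/434 = -632/217.

p = -1.0230, q = -2.9124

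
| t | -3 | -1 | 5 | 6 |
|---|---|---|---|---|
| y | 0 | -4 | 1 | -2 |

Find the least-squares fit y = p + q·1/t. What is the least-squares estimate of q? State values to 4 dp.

q = 2.8122

From the data, Σ1 = 4, Σ1/t = -29/30, Σ1/t·1/t = 1061/900.
For Mᵀy: Σy = -5, Σ1/t·y = 58/15.
MᵀM·[p, q]ᵀ = Mᵀy becomes [[4, -29/30]; [-29/30, 1061/900]]·[p, q]ᵀ = [-5, 58/15]ᵀ.
Δ = 4·(1061/900) − (-29/30)² = 3403/900.
p = ((-5)·(1061/900) − (-29/30)·(58/15))/(3403/900) = -1941/3403; q = (4·(58/15) − (-29/30)·(-5))/(3403/900) = 9570/3403.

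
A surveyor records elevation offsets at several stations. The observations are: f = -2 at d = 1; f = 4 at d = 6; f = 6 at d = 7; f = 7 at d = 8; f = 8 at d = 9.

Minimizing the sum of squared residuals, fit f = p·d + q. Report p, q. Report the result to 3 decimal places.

With design matrix M, MᵀM = [[231, 31]; [31, 5]] and Mᵀf = [192, 23]ᵀ.
Eliminating q: 5·(row 1) − 31·(row 2) gives 194·p = 5·192 − 31·23 = 247, so p = 247/194.
Then q = (23 − 31·(247/194))/5 = -639/194.

p = 1.273, q = -3.294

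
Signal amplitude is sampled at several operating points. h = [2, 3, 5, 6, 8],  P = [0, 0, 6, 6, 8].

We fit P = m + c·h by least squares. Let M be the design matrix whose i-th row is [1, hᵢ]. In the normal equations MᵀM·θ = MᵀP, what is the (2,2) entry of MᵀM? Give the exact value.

138

Row 2 ↔ basis h, column 2 ↔ basis h, so (MᵀM)_{2,2} = Σᵢ (h)·(h) = (2)·(2) + (3)·(3) + (5)·(5) + (6)·(6) + (8)·(8) = 138.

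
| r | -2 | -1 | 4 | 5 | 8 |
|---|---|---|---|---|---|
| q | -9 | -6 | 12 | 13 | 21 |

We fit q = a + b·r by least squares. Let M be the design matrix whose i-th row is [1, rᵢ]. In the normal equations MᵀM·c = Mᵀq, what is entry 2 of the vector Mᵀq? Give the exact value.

305

Entry 2 ↔ basis r, so (Mᵀq)_{2} = Σᵢ (r)·qᵢ = (-2)·(-9) + (-1)·(-6) + (4)·(12) + (5)·(13) + (8)·(21) = 305.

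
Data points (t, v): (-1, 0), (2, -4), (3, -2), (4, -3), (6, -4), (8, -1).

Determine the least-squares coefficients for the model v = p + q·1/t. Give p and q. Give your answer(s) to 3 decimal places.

Sums needed: Σ1 = 6, Σ1/t = 3/8, Σ1/t·1/t = 845/576.
Right-hand side: Σv = -14, Σ1/t·v = -101/24.
Normal equations: [[6, 3/8]; [3/8, 845/576]]·[p, q]ᵀ = [-14, -101/24]ᵀ.
det = 6·(845/576) − (3/8)² = 1663/192.
p = ((-14)·(845/576) − (3/8)·(-101/24))/(1663/192) = -10921/4989; q = (6·(-101/24) − (3/8)·(-14))/(1663/192) = -3840/1663.

p = -2.189, q = -2.309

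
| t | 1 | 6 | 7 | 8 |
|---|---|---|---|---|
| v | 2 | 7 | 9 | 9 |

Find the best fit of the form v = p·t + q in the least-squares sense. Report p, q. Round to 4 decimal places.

p = 1.0517, q = 0.9655

Entries of AᵀA: Σt·t = 150, Σt = 22, Σ1 = 4.
And Σt·v = 179, Σv = 27.
AᵀA·[p, q]ᵀ = Aᵀv becomes [[150, 22]; [22, 4]]·[p, q]ᵀ = [179, 27]ᵀ.
Determinant 150·4 − 22² = 116.
p = (179·4 − 22·27)/116 = 61/58; q = (150·27 − 22·179)/116 = 28/29.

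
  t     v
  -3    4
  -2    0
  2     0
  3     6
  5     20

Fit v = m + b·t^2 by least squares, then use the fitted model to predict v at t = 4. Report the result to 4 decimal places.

Compute the Gram sums: Σ1 = 5, Σt^2 = 51, Σt^2·t^2 = 819.
For Aᵀv: Σv = 30, Σt^2·v = 590.
Normal equations: [[5, 51]; [51, 819]]·[m, b]ᵀ = [30, 590]ᵀ.
det = 5·819 − 51² = 1494.
m = (30·819 − 51·590)/1494 = -920/249; b = (5·590 − 51·30)/1494 = 710/747.
At t = 4: v̂ = (-920/249)·(1) + (710/747)·(16) = 8600/747.

v̂ = 11.5127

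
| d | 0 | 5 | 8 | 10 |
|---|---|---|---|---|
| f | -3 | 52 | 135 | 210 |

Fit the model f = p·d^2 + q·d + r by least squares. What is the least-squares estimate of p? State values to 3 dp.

p = 2.054

Sums needed: Σd^2·d^2 = 14721, Σd^2·d = 1637, Σd^2 = 189, Σd·d = 189, Σd = 23, Σ1 = 4.
Right-hand side: Σd^2·f = 30940, Σd·f = 3440, Σf = 394.
XᵀX·[p, q, r]ᵀ = Xᵀf becomes [[14721, 1637, 189]; [1637, 189, 23]; [189, 23, 4]]·[p, q, r]ᵀ = [30940, 3440, 394]ᵀ.
Solving the 3×3 system (Gaussian elimination) gives p = 5309/2585, q = 2023/2585, r = -1572/517.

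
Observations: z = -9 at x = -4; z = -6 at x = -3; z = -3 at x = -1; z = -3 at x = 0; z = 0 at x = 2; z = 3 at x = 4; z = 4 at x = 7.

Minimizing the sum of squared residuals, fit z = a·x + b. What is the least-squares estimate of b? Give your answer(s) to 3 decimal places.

The normal equations are: 95·a + 5·b = 97;  5·a + 7·b = -14.
(Σx·x = 95, Σx = 5, Σ1 = 7, Σx·z = 97, Σz = -14.)
det = 95·7 − 5² = 640.
a = (97·7 − 5·(-14))/640 = 749/640; b = (95·(-14) − 5·97)/640 = -363/128.

b = -2.836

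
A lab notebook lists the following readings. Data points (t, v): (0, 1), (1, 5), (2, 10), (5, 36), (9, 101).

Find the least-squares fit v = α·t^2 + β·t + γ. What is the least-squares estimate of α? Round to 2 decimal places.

With design matrix M, MᵀM = [[7203, 863, 111]; [863, 111, 17]; [111, 17, 5]] and Mᵀv = [9126, 1114, 153]ᵀ.
Row-reducing yields α = 41137/40742, β = 79257/40742, γ = 31995/20371.

α = 1.01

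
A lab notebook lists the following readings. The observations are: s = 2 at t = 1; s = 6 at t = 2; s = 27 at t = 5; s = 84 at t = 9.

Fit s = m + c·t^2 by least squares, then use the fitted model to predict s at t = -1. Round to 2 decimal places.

AᵀA·[m, c]ᵀ = Aᵀs reads: 4·m + 111·c = 119;  111·m + 7203·c = 7505.
Eliminating c: 7203·(row 1) − 111·(row 2) gives 16491·m = 7203·119 − 111·7505 = 24102, so m = 8034/5497.
Then c = (7505 − 111·(8034/5497))/7203 = 16811/16491.
At t = -1: ŝ = (8034/5497)·(1) + (16811/16491)·(1) = 40913/16491.

ŝ = 2.48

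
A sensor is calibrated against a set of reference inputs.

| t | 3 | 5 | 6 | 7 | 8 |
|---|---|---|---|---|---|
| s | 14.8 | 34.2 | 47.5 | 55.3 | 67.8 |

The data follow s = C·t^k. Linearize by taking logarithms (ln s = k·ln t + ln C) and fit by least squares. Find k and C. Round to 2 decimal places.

k = 1.56, C = 2.73

Linearized form: ln s = k·ln t + ln C. From the 5 transformed points,
Σln t = 8.5252, Σ(ln t)² = 15.1183, Σln s = 18.3169, Σln t·ln s = 32.1393.
Equations: 15.1183·k + 8.5252·ln C = 32.1393;  8.5252·k + 5·ln C = 18.3169.
Slope k = (n·Σln t·ln s − Σln t·Σln s)/(n·Σ(ln t)² − (Σln t)²) = (5·32.1393 − 8.5252·18.3169)/2.9130 = 1.55919; ln C = (Σln s − k·Σln t)/n = 1.00491, so C = exp(1.00491) = 2.73165.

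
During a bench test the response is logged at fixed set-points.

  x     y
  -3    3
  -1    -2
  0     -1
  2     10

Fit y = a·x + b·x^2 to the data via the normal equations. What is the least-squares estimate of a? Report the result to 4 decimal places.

Setting ∂/∂a … = 0 gives: 14·a + (-20)·b = 13;  (-20)·a + 98·b = 65.
(Σx·x = 14, Σx·x^2 = -20, Σx^2·x^2 = 98, Σx·y = 13, Σx^2·y = 65.)
det = 14·98 − (-20)² = 972.
a = (13·98 − (-20)·65)/972 = 143/54; b = (14·65 − (-20)·13)/972 = 65/54.

a = 2.6481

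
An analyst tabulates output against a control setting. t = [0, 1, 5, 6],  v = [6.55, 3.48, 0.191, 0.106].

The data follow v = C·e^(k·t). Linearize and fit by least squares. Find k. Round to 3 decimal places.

k = -0.699

Taking logs, ln v = k·t + ln C, so regress ln v on t.
Σt = 12.0000, Σ(t)² = 62.0000, Σln v = -0.7733, Σt·ln v = -20.4963.
Equations: 62.0000·k + 12.0000·ln C = -20.4963;  12.0000·k + 4·ln C = -0.7733.
Δ = 62.0000·4 − (12.0000)² = 104.0000; k = (-20.4963·4 − 12.0000·-0.7733)/104.0000 = -0.69909, ln C = (62.0000·-0.7733 − 12.0000·-20.4963)/104.0000 = 1.90395.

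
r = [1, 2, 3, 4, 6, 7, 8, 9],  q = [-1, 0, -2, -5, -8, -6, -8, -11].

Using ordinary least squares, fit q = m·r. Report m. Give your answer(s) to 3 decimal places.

Setting ∂/∂m … = 0 gives: 260·m = -280.
m = (-280)/260 = -1.07692.

m = -1.077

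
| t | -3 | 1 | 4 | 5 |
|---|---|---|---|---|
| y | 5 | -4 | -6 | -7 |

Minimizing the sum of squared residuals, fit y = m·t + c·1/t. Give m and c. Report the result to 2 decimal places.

Forming AᵀA = [[51, 4]; [4, 4369/3600]] and Aᵀy = [-78, -257/30]ᵀ gives AᵀA·[m, c]ᵀ = Aᵀy.
Determinant 51·(4369/3600) − 4² = 55073/1200.
m = ((-78)·(4369/3600) − 4·(-257/30))/(55073/1200) = -72474/55073; c = (51·(-257/30) − 4·(-78))/(55073/1200) = -149880/55073.

m = -1.32, c = -2.72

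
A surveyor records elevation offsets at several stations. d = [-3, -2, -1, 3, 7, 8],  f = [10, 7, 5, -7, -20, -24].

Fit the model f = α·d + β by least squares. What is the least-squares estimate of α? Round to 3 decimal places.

α = -3.071

With design matrix X, XᵀX = [[136, 12]; [12, 6]] and Xᵀf = [-402, -29]ᵀ.
Δ = 136·6 − 12² = 672.
α = ((-402)·6 − 12·(-29))/672 = -43/14; β = (136·(-29) − 12·(-402))/672 = 55/42.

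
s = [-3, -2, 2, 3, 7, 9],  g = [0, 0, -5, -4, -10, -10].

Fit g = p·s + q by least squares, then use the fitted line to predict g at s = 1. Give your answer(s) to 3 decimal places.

The normal equations are: 156·p + 16·q = -182;  16·p + 6·q = -29.
Determinant 156·6 − 16² = 680.
p = ((-182)·6 − 16·(-29))/680 = -157/170; q = (156·(-29) − 16·(-182))/680 = -403/170.
At s = 1: ĝ = (-157/170)·(1) + (-403/170)·(1) = -56/17.

ĝ = -3.294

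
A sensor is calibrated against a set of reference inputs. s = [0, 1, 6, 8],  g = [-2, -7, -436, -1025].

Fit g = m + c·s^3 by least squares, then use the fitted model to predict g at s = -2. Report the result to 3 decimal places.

Compute the Gram sums: Σ1 = 4, Σs^3 = 729, Σs^3·s^3 = 308801.
For Aᵀg: Σg = -1470, Σs^3·g = -618983.
AᵀA·[m, c]ᵀ = Aᵀg becomes [[4, 729]; [729, 308801]]·[m, c]ᵀ = [-1470, -618983]ᵀ.
Eliminating c: 308801·(row 1) − 729·(row 2) gives 703763·m = 308801·(-1470) − 729·(-618983) = -2698863, so m = -2698863/703763.
Then c = ((-618983) − 729·(-2698863/703763))/308801 = -1404302/703763.
At s = -2: ĝ = (-2698863/703763)·(1) + (-1404302/703763)·(-8) = 8535553/703763.

ĝ = 12.128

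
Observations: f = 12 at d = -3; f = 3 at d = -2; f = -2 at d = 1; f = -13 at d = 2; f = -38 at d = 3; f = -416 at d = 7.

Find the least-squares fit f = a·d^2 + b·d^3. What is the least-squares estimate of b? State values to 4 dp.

The normal system XᵀX·[a, b]ᵀ = Xᵀf is [[2596, 16808]; [16808, 119236]]·[a, b]ᵀ = [-20660, -144168]ᵀ.
Eliminating b: 119236·(row 1) − 16808·(row 2) gives 27027792·a = 119236·(-20660) − 16808·(-144168) = -40240016, so a = -2515001/1689237.
Then b = ((-144168) − 16808·(-2515001/1689237))/119236 = -153448/153567.

b = -0.9992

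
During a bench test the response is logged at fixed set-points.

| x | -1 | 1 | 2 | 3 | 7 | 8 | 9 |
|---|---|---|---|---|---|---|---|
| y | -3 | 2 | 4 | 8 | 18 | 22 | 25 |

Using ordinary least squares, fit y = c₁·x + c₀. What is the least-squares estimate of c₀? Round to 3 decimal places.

From the data, Σx·x = 209, Σx = 29, Σ1 = 7.
For Aᵀy: Σx·y = 564, Σy = 76.
det = 209·7 − 29² = 622.
c₁ = (564·7 − 29·76)/622 = 872/311; c₀ = (209·76 − 29·564)/622 = -236/311.

c₀ = -0.759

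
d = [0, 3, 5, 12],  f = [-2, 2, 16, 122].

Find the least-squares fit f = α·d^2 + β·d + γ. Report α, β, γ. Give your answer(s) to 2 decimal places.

Setting ∂/∂α … = 0 gives: 21442·α + 1880·β + 178·γ = 17986;  1880·α + 178·β + 20·γ = 1550;  178·α + 20·β + 4·γ = 138.
Solving the 3×3 system (Gaussian elimination) gives α = 12085/12423, β = -16415/12423, γ = -9038/4141.

α = 0.97, β = -1.32, γ = -2.18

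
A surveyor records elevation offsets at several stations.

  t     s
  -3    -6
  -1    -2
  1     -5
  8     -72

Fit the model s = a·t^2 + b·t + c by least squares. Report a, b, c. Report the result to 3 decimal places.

Entries of MᵀM: Σt^2·t^2 = 4179, Σt^2·t = 485, Σt^2 = 75, Σt·t = 75, Σt = 5, Σ1 = 4.
And Σt^2·s = -4669, Σt·s = -561, Σs = -85.
MᵀM·[a, b, c]ᵀ = Mᵀs becomes [[4179, 485, 75]; [485, 75, 5]; [75, 5, 4]]·[a, b, c]ᵀ = [-4669, -561, -85]ᵀ.
Solving the 3×3 system (Gaussian elimination) gives a = -13401/15020, b = -115433/75100, c = -9762/3755.

a = -0.892, b = -1.537, c = -2.600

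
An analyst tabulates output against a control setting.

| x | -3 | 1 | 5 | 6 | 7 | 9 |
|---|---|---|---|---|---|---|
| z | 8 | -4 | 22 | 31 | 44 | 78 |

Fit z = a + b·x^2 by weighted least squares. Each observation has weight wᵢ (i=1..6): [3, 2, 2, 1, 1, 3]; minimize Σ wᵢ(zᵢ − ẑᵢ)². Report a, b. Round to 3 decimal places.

Forming MᵀWM = [[12, 407]; [407, 24875]] and MᵀWz = [369, 23534]ᵀ gives MᵀWM·[a, b]ᵀ = MᵀWz.
Δ = 12·24875 − 407² = 132851.
a = (369·24875 − 407·23534)/132851 = -399463/132851; b = (12·23534 − 407·369)/132851 = 132225/132851.

a = -3.007, b = 0.995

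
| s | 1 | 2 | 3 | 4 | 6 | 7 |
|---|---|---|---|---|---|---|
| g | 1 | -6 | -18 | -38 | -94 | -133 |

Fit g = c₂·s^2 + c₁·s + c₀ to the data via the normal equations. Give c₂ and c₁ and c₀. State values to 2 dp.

AᵀA·[c₂, c₁, c₀]ᵀ = Aᵀg reads: 4051·c₂ + 659·c₁ + 115·c₀ = -10694;  659·c₂ + 115·c₁ + 23·c₀ = -1712;  115·c₂ + 23·c₁ + 6·c₀ = -288.
Inverting the 3×3 Gram matrix, [c₂, c₁, c₀]ᵀ = [-379/120, 2537/840, 67/70]ᵀ.

c₂ = -3.16, c₁ = 3.02, c₀ = 0.96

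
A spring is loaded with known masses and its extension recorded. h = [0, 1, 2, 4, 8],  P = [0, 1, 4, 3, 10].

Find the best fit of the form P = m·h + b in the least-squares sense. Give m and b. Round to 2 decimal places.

m = 1.18, b = 0.08

The normal equations are: 85·m + 15·b = 101;  15·m + 5·b = 18.
(Σh·h = 85, Σh = 15, Σ1 = 5, Σh·P = 101, ΣP = 18.)
det = 85·5 − 15² = 200.
m = (101·5 − 15·18)/200 = 47/40; b = (85·18 − 15·101)/200 = 3/40.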